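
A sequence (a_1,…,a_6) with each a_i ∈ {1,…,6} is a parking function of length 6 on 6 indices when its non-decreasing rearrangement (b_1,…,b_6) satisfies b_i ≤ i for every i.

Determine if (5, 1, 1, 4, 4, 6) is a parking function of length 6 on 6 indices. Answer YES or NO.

NO

Order a: b = (1, 1, 4, 4, 5, 6).
  b_1=1 ≤ 1
  b_2=1 ≤ 2
  b_3=4 > 3
  fails at i=3 ⇒ NO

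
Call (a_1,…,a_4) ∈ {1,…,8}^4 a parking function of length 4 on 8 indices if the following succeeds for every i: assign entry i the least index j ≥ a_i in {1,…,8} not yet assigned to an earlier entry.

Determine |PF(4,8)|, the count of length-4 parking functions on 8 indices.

#PF = 5·9^3 = 5 · 729 = 3645
One tuple (5,2,4,5) → sorted (2,4,5,5): b_i ≤ 4+i ∀i, a PF.

3645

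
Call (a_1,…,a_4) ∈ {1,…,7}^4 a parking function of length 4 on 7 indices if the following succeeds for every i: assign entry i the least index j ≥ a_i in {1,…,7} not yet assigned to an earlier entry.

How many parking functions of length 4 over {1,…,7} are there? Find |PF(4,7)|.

2048

|PF(4,7)| = (8−4)·8^(4−1) = 4×512 = 2048
E.g. (4,5,2,2) → sorted (2,2,4,5): b_i ≤ 3+i ∀i, a PF.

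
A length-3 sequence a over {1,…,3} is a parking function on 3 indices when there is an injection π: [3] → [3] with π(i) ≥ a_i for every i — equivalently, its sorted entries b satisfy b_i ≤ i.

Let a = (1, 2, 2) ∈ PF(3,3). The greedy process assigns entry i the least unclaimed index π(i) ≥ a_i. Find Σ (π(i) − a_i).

Σπ = 3·4/2 = 6 (π permutes [3]); Σa = 1+2+2 = 5; disp = 6−5 = 1.

1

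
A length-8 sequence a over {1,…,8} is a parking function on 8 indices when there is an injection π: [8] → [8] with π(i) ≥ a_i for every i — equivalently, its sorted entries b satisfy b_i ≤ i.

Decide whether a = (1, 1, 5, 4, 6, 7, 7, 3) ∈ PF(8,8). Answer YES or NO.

YES

Order a: b = (1, 1, 3, 4, 5, 6, 7, 7).
  b_1=1 ≤ 1
  b_2=1 ≤ 2
  b_3=3 ≤ 3
  b_4=4 ≤ 4
  b_5=5 ≤ 5
  b_6=6 ≤ 6
  b_7=7 ≤ 7
  b_8=7 ≤ 8
All bounds hold ⇒ YES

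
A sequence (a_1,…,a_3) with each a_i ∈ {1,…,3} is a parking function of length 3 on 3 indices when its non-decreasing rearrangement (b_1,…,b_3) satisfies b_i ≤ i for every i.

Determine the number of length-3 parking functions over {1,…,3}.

16

|PF| = 1·4^2 = 1 · 16 = 16 (Konheim–Weiss)
One tuple (3,2,1) → sorted (1,2,3): b_i ≤ i ∀i, a PF.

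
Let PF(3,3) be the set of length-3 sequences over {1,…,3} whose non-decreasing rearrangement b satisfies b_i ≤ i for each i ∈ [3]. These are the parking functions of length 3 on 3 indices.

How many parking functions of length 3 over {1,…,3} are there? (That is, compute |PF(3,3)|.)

|PF| = (3+1−3)·(3+1)^{3−1} = 1·16 = 16 (Konheim–Weiss)
Check (3,1,1) → sorted (1,1,3): b_i ≤ i ∀i, a PF.

16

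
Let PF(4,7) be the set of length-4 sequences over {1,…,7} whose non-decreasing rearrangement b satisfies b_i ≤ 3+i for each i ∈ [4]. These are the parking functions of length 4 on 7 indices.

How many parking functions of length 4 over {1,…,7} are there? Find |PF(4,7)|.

2048

|PF(4,7)| = (8−4)·8^(4−1) = 4 · 512 = 2048 [KW]
Check (1,5,7,4) → sorted (1,4,5,7): b_i ≤ 3+i ∀i, a PF.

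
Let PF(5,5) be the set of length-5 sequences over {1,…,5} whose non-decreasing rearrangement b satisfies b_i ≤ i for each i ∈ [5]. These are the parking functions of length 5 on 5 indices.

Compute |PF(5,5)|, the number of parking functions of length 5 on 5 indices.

#PF = (5+1−5)·(5+1)^{5−1} = 1 · 1296 = 1296 (Konheim–Weiss)
Check (4,1,3,2,4) → sorted (1,2,3,4,4): b_i ≤ i ∀i, a PF.

1296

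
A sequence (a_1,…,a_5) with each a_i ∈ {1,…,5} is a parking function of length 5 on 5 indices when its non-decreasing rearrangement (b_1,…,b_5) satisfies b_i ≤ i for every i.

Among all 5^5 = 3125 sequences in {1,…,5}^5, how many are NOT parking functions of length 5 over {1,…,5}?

Count = (5+1−5)·(5+1)^{5−1} = 1 · 1296 = 1296 [KW]
One tuple (1,5,5,4,5) → sorted (1,4,5,5,5): b_2=4>2, not a PF.
So 3125 − 1296 = 1829 fail.

1829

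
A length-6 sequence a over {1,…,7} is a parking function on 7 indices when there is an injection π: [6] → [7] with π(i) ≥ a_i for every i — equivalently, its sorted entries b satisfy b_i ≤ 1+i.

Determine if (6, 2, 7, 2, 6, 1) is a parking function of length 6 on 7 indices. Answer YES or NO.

Order a: b = (1, 2, 2, 6, 6, 7).
  b_1=1 ≤ 2
  b_2=2 ≤ 3
  b_3=2 ≤ 4
  b_4=6 > 5
  fails at i=4 ⇒ NO

NO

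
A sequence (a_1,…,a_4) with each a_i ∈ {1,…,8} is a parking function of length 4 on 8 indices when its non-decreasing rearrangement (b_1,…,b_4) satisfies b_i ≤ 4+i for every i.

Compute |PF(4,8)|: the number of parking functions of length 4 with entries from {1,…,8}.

|PF(4,8)| = 5·9^3 = 5·729 = 3645 (Konheim–Weiss)
One tuple (1,4,8,3) → sorted (1,3,4,8): b_i ≤ 4+i ∀i, a PF.

3645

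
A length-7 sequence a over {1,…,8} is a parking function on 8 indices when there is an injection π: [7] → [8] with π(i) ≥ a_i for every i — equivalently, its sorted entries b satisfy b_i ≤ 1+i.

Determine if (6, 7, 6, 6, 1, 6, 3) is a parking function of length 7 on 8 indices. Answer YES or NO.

NO

Order a: b = (1, 3, 6, 6, 6, 6, 7).
  b_1=1 ≤ 2
  b_2=3 ≤ 3
  b_3=6 > 4
  fails at i=3 ⇒ NO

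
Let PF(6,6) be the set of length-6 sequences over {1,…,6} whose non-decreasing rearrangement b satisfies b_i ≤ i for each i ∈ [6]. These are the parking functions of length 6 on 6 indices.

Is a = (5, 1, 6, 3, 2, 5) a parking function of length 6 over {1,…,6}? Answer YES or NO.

NO

Order a: b = (1, 2, 3, 5, 5, 6).
  b_1=1 ≤ 1
  b_2=2 ≤ 2
  b_3=3 ≤ 3
  b_4=5 > 4
  fails at i=4 ⇒ NO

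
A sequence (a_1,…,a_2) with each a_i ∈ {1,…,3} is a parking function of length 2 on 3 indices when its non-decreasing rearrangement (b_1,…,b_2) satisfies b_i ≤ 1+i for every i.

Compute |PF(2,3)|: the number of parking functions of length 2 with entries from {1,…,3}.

#PF = (3−2+1)·(3+1)^(2−1) = 2·4 = 8 (Pollak)
E.g. (3,1) → sorted (1,3): b_i ≤ 1+i ∀i, a PF.

8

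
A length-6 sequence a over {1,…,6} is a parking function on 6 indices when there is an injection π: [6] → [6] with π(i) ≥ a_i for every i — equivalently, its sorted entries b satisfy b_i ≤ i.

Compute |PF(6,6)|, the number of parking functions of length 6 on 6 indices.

16807

Count = (7−6)·7^(6−1) = 1×16807 = 16807 (Konheim–Weiss)
One tuple (3,2,3,2,1,4) → sorted (1,2,2,3,3,4): b_i ≤ i ∀i, a PF.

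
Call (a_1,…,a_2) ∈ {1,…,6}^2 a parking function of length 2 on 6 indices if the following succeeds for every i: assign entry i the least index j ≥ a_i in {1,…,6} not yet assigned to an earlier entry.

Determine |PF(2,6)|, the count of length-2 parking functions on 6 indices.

35

|PF(2,6)| = (6−2+1)·(6+1)^(2−1) = 5·7 = 35
Check (4,4) → sorted (4,4): b_i ≤ 4+i ∀i, a PF.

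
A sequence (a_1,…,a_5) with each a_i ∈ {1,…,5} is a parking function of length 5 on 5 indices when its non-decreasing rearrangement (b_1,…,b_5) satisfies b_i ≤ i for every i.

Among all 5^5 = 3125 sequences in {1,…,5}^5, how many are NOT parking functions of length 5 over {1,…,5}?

#PF = (5+1−5)·(5+1)^{5−1} = 1×1296 = 1296 (Pollak)
One tuple (1,2,5,2,5) → sorted (1,2,2,5,5): b_4=5>4, not a PF.
So 3125 − 1296 = 1829 fail.

1829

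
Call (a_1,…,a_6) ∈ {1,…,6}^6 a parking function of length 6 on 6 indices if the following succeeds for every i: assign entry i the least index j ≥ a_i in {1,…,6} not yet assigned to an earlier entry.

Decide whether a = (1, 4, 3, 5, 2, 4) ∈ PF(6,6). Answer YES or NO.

YES

Sorted: b = (1, 2, 3, 4, 4, 5).
  b_1=1 ≤ 1
  b_2=2 ≤ 2
  b_3=3 ≤ 3
  b_4=4 ≤ 4
  b_5=4 ≤ 5
  b_6=5 ≤ 6
All bounds hold ⇒ YES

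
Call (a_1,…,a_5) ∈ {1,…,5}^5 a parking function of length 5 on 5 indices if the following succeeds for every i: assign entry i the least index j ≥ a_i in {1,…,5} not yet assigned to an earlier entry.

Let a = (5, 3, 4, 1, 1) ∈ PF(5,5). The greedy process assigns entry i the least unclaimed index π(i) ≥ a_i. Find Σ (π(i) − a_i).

Σπ = 15 ({1..5} each once); Σa = 5+3+4+1+1 = 14; disp = 15−14 = 1.

1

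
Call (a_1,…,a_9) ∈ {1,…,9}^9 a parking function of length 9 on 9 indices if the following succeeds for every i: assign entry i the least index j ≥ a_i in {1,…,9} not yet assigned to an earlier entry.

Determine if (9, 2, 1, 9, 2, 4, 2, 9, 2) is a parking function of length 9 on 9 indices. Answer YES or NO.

NO

Order a: b = (1, 2, 2, 2, 2, 4, 9, 9, 9).
  b_1=1 ≤ 1
  b_2=2 ≤ 2
  b_3=2 ≤ 3
  b_4=2 ≤ 4
  b_5=2 ≤ 5
  b_6=4 ≤ 6
  b_7=9 > 7
  fails at i=7 ⇒ NO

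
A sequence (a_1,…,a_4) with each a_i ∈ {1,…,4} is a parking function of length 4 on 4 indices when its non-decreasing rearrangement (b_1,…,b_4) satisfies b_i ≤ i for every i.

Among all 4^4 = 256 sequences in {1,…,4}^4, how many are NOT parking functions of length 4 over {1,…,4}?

|PF(4,4)| = 1·5^3 = 1×125 = 125 [KW]
One tuple (4,4,2,2) → sorted (2,2,4,4): b_1=2>1, not a PF.
Total 256; non-PF = 256−125 = 131

131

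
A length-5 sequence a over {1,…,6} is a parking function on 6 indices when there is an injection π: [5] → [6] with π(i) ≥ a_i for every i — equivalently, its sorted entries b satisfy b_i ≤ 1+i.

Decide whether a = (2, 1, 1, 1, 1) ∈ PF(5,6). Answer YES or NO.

YES

Rearranged: b = (1, 1, 1, 1, 2).
  b_1=1 ≤ 2
  b_2=1 ≤ 3
  b_3=1 ≤ 4
  b_4=1 ≤ 5
  b_5=2 ≤ 6
All bounds hold ⇒ YES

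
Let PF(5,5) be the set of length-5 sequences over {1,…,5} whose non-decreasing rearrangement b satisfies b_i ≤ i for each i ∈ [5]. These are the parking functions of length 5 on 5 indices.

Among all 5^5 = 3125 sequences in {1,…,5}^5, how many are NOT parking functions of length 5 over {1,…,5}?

1829

|PF(5,5)| = (5−5+1)·(5+1)^(5−1) = 1 · 1296 = 1296 (Pollak)
One tuple (5,2,4,4,2) → sorted (2,2,4,4,5): b_1=2>1, not a PF.
So 3125 − 1296 = 1829 fail.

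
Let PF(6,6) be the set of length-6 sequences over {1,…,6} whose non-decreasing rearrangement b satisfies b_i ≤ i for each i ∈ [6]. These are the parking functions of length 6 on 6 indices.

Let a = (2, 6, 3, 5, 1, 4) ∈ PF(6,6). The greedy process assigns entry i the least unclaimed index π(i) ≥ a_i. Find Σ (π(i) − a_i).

Σπ(i) = 1+…+6 = 21; Σa = 2+6+3+5+1+4 = 21; disp = 21−21 = 0.

0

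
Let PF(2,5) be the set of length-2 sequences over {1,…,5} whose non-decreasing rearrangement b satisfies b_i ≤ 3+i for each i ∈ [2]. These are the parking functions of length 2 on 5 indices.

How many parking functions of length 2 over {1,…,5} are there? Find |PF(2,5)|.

24

#PF = (5−2+1)·(5+1)^(2−1) = 4 · 6 = 24 (Konheim–Weiss)
Example (2,1) → sorted (1,2): b_i ≤ 3+i ∀i, a PF.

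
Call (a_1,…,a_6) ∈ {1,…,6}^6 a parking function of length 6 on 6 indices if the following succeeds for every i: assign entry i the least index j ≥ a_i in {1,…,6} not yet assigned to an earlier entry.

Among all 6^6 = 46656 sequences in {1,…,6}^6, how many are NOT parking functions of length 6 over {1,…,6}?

|PF(6,6)| = (6+1−6)·(6+1)^{6−1} = 1 · 16807 = 16807 (Konheim–Weiss)
E.g. (4,5,5,4,5,1) → sorted (1,4,4,5,5,5): b_2=4>2, not a PF.
Total 46656; non-PF = 46656−16807 = 29849

29849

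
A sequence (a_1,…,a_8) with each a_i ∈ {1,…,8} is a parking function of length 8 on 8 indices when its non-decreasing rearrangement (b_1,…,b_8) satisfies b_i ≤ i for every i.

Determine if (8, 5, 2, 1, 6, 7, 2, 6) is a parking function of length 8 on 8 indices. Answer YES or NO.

NO

Sorted: b = (1, 2, 2, 5, 6, 6, 7, 8).
  b_1=1 ≤ 1
  b_2=2 ≤ 2
  b_3=2 ≤ 3
  b_4=5 > 4
  fails at i=4 ⇒ NO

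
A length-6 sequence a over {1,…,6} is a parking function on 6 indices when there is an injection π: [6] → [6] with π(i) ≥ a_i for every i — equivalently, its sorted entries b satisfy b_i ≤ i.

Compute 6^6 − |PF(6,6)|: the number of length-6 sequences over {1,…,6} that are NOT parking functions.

29849

#PF = (7−6)·7^(6−1) = 1 · 16807 = 16807 (Pollak)
Example (6,5,4,3,4,6) → sorted (3,4,4,5,6,6): b_1=3>1, not a PF.
So 46656 − 16807 = 29849 fail.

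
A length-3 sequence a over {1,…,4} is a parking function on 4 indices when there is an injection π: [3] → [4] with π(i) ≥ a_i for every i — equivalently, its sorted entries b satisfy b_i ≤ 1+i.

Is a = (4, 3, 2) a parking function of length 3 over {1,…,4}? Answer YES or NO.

YES

Rearranged: b = (2, 3, 4).
  b_1=2 ≤ 2
  b_2=3 ≤ 3
  b_3=4 ≤ 4
All bounds hold ⇒ YES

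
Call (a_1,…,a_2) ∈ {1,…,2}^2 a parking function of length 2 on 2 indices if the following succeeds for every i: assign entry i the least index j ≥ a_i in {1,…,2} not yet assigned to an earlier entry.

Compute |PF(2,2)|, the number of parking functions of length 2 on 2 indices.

3

Count = (2+1−2)·(2+1)^{2−1} = 1·3 = 3 (Konheim–Weiss)
Example (1,2) → sorted (1,2): b_i ≤ i ∀i, a PF.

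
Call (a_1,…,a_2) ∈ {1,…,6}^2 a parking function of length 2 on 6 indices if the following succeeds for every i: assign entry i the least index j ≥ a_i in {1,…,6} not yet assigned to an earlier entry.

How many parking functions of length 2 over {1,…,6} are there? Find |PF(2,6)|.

#PF = (7−2)·7^(2−1) = 5·7 = 35
One tuple (5,6) → sorted (5,6): b_i ≤ 4+i ∀i, a PF.

35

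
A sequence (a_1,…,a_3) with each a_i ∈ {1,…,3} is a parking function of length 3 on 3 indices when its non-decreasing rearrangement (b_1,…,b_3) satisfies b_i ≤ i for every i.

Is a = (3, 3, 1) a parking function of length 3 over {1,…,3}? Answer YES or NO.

NO

Sorted: b = (1, 3, 3).
  b_1=1 ≤ 1
  b_2=3 > 2
  fails at i=2 ⇒ NO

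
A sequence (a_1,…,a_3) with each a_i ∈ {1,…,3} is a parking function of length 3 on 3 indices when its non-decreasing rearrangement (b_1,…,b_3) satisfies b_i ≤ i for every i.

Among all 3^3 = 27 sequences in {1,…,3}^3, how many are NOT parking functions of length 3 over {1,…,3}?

|PF| = (4−3)·4^(3−1) = 1×16 = 16 (Konheim–Weiss)
Check (2,2,2) → sorted (2,2,2): b_1=2>1, not a PF.
3^3 − 16 = 27 − 16 = 11

11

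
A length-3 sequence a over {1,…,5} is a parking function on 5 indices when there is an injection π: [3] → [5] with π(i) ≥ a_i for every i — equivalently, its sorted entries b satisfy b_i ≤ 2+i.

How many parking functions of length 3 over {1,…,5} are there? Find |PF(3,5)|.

Count = 3·6^2 = 3×36 = 108
Check (4,4,2) → sorted (2,4,4): b_i ≤ 2+i ∀i, a PF.

108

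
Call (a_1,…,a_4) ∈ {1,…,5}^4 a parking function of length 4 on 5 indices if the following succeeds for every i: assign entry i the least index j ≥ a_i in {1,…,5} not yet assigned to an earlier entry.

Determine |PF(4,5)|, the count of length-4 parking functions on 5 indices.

|PF(4,5)| = (5−4+1)·(5+1)^(4−1) = 2×216 = 432
E.g. (2,1,5,2) → sorted (1,2,2,5): b_i ≤ 1+i ∀i, a PF.

432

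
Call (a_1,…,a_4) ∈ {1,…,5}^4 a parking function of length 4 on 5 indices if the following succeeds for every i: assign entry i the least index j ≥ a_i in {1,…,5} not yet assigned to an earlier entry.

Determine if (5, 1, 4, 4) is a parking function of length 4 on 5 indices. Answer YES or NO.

NO

Order a: b = (1, 4, 4, 5).
  b_1=1 ≤ 2
  b_2=4 > 3
  fails at i=2 ⇒ NO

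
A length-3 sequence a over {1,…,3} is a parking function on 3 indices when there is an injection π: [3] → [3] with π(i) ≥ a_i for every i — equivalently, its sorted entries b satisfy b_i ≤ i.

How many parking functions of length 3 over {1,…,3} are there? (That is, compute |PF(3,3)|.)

|PF| = (3+1−3)·(3+1)^{3−1} = 1×16 = 16 (Konheim–Weiss)
E.g. (1,1,3) → sorted (1,1,3): b_i ≤ i ∀i, a PF.

16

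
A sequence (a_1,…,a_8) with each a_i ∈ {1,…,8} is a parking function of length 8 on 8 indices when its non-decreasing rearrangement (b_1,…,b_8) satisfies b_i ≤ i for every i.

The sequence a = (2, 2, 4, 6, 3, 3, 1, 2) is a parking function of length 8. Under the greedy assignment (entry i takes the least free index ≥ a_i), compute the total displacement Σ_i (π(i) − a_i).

Σπ = 36 ({1..8} each once); Σa = 2+2+4+6+3+3+1+2 = 23; disp = 36−23 = 13.

13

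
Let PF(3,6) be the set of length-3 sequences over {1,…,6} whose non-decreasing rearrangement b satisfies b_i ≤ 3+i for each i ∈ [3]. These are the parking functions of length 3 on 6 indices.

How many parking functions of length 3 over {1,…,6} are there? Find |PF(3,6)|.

196

|PF| = 4·7^2 = 4 · 49 = 196 (Konheim–Weiss)
One tuple (3,5,6) → sorted (3,5,6): b_i ≤ 3+i ∀i, a PF.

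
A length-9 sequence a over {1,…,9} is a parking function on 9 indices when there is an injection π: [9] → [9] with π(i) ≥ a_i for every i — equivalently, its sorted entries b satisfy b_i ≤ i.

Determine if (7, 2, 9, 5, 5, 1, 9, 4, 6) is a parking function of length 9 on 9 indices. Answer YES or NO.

NO

Sorted: b = (1, 2, 4, 5, 5, 6, 7, 9, 9).
  b_1=1 ≤ 1
  b_2=2 ≤ 2
  b_3=4 > 3
  fails at i=3 ⇒ NO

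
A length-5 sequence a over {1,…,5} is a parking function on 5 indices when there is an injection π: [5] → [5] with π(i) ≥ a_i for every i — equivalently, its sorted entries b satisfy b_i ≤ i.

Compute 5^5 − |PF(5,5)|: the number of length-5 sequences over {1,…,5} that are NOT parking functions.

|PF| = 1·6^4 = 1·1296 = 1296
E.g. (5,5,3,5,5) → sorted (3,5,5,5,5): b_1=3>1, not a PF.
So 3125 − 1296 = 1829 fail.

1829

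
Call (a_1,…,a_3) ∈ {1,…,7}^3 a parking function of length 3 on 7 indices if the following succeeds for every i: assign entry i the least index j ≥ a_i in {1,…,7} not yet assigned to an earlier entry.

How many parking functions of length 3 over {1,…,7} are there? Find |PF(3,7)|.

|PF(3,7)| = 5·8^2 = 5×64 = 320
Check (6,2,7) → sorted (2,6,7): b_i ≤ 4+i ∀i, a PF.

320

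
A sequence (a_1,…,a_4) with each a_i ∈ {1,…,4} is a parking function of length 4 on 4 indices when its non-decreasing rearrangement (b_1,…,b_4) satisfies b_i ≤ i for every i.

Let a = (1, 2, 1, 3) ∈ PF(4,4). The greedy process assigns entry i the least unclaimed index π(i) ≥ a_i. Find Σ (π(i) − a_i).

3

Σπ(i) = 1+…+4 = 10; Σa = 1+2+1+3 = 7; disp = 10−7 = 3.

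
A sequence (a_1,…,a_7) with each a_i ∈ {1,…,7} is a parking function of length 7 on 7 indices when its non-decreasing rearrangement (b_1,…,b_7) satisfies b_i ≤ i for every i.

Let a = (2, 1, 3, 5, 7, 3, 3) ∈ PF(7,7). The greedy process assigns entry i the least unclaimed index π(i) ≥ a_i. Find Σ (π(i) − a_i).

Σπ = 7·8/2 = 28 (π permutes [7]); Σa = 2+1+3+5+7+3+3 = 24; disp = 28−24 = 4.

4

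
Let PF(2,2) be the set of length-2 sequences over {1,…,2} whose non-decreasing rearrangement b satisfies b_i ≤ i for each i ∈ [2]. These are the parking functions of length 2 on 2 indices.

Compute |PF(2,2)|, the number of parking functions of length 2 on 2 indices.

Count = (2+1−2)·(2+1)^{2−1} = 1·3 = 3 (Pollak)
Example (1,1) → sorted (1,1): b_i ≤ i ∀i, a PF.

3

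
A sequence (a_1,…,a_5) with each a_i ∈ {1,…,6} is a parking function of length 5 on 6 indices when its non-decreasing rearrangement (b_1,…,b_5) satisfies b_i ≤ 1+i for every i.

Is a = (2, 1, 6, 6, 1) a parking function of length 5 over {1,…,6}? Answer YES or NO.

Rearranged: b = (1, 1, 2, 6, 6).
  b_1=1 ≤ 2
  b_2=1 ≤ 3
  b_3=2 ≤ 4
  b_4=6 > 5
  fails at i=4 ⇒ NO

NO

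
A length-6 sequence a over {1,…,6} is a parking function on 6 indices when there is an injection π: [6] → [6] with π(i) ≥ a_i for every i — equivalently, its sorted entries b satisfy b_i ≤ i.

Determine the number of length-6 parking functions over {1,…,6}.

|PF| = (6+1−6)·(6+1)^{6−1} = 1·16807 = 16807 (Pollak)
Example (2,1,1,2,2,5) → sorted (1,1,2,2,2,5): b_i ≤ i ∀i, a PF.

16807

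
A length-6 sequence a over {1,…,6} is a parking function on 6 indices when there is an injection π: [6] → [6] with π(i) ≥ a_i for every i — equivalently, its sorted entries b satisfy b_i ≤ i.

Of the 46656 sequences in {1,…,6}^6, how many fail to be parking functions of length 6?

Count = (6−6+1)·(6+1)^(6−1) = 1·16807 = 16807 (Konheim–Weiss)
E.g. (6,6,4,5,6,4) → sorted (4,4,5,6,6,6): b_1=4>1, not a PF.
Total 46656; non-PF = 46656−16807 = 29849

29849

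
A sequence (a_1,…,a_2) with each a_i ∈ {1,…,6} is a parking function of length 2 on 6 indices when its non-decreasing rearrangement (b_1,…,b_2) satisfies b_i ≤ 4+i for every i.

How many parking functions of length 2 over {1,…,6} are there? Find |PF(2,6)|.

|PF| = (7−2)·7^(2−1) = 5·7 = 35 (Konheim–Weiss)
One tuple (2,1) → sorted (1,2): b_i ≤ 4+i ∀i, a PF.

35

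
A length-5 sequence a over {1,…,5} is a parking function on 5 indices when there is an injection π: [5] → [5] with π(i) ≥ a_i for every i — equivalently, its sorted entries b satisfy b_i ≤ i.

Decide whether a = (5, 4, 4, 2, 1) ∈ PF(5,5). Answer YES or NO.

Rearranged: b = (1, 2, 4, 4, 5).
  b_1=1 ≤ 1
  b_2=2 ≤ 2
  b_3=4 > 3
  fails at i=3 ⇒ NO

NO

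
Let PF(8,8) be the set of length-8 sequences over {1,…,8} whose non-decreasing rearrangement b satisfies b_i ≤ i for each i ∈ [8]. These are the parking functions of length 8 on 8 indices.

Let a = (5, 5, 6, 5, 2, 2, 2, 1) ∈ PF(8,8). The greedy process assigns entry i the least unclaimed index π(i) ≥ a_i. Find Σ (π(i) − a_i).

Σπ = 8·9/2 = 36 (π permutes [8]); Σa = 5+5+6+5+2+2+2+1 = 28; disp = 36−28 = 8.

8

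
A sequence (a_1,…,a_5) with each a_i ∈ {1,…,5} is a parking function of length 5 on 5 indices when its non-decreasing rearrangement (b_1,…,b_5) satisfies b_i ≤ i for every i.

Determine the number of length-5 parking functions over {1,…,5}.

1296

|PF| = (5−5+1)·(5+1)^(5−1) = 1×1296 = 1296 (Pollak)
One tuple (3,1,2,1,2) → sorted (1,1,2,2,3): b_i ≤ i ∀i, a PF.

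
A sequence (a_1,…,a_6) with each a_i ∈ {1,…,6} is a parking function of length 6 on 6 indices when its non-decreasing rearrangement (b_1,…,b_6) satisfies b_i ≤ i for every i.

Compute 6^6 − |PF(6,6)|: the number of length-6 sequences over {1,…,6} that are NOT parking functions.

29849

|PF(6,6)| = (6+1−6)·(6+1)^{6−1} = 1 · 16807 = 16807 (Pollak)
E.g. (5,6,1,6,3,6) → sorted (1,3,5,6,6,6): b_2=3>2, not a PF.
So 46656 − 16807 = 29849 fail.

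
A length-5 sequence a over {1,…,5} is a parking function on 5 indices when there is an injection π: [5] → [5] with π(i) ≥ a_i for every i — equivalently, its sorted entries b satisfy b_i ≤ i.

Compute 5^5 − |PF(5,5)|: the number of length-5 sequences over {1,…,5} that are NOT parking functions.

|PF| = 1·6^4 = 1 · 1296 = 1296
E.g. (5,5,5,2,2) → sorted (2,2,5,5,5): b_1=2>1, not a PF.
So 3125 − 1296 = 1829 fail.

1829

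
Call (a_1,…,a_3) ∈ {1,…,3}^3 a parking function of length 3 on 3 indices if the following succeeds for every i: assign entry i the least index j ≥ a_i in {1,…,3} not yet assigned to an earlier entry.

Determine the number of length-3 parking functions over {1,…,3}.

16

|PF(3,3)| = (4−3)·4^(3−1) = 1·16 = 16 (Konheim–Weiss)
One tuple (1,1,2) → sorted (1,1,2): b_i ≤ i ∀i, a PF.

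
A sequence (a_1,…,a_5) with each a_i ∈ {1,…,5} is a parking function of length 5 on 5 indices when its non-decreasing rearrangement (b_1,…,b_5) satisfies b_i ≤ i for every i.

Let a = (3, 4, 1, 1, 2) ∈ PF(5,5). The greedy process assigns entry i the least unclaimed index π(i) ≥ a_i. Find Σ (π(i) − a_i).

4

Σπ = 15 ({1..5} each once); Σa = 3+4+1+1+2 = 11; disp = 15−11 = 4.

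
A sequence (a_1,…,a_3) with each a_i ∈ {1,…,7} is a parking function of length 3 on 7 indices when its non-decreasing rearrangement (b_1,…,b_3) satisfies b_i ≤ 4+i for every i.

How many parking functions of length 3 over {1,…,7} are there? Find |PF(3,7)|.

|PF(3,7)| = 5·8^2 = 5×64 = 320 [KW]
One tuple (2,1,7) → sorted (1,2,7): b_i ≤ 4+i ∀i, a PF.

320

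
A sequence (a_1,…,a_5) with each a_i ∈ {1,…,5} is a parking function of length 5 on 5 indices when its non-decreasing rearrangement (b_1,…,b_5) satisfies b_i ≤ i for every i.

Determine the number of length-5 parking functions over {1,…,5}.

1296

|PF(5,5)| = (6−5)·6^(5−1) = 1×1296 = 1296 [KW]
Example (3,1,1,4,3) → sorted (1,1,3,3,4): b_i ≤ i ∀i, a PF.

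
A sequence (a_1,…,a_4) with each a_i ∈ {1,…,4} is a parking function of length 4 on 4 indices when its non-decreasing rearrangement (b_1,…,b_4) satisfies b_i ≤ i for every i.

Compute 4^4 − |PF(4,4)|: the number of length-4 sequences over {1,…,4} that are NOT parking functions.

131

|PF| = (4+1−4)·(4+1)^{4−1} = 1×125 = 125 (Konheim–Weiss)
E.g. (4,3,2,4) → sorted (2,3,4,4): b_1=2>1, not a PF.
Total 256; non-PF = 256−125 = 131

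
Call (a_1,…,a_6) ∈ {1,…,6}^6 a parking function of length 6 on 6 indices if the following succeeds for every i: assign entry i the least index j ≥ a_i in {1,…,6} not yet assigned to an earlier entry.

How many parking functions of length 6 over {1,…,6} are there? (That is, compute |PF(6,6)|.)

|PF| = (7−6)·7^(6−1) = 1·16807 = 16807 [KW]
Example (2,1,3,1,1,2) → sorted (1,1,1,2,2,3): b_i ≤ i ∀i, a PF.

16807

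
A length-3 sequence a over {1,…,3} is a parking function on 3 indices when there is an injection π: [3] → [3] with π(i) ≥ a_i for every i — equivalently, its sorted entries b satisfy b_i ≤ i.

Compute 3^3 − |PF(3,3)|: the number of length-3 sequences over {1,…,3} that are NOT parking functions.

#PF = 1·4^2 = 1 · 16 = 16
Check (3,3,2) → sorted (2,3,3): b_1=2>1, not a PF.
Total 27; non-PF = 27−16 = 11

11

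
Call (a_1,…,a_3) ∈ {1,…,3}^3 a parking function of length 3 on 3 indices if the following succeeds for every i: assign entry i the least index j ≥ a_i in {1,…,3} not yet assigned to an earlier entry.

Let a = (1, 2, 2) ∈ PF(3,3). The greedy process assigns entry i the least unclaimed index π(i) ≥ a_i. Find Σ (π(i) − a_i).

1

Σπ = 6 ({1..3} each once); Σa = 1+2+2 = 5; disp = 6−5 = 1.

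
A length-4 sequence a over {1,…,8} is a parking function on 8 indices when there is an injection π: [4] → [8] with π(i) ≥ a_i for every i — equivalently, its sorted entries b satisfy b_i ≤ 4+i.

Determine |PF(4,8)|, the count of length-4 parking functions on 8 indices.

3645

Count = 5·9^3 = 5×729 = 3645 (Konheim–Weiss)
E.g. (6,4,5,6) → sorted (4,5,6,6): b_i ≤ 4+i ∀i, a PF.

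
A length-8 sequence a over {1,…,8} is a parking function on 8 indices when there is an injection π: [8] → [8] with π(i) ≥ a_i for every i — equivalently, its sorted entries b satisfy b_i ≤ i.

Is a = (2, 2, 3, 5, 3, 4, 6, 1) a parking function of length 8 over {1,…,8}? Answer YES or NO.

Rearranged: b = (1, 2, 2, 3, 3, 4, 5, 6).
  b_1=1 ≤ 1
  b_2=2 ≤ 2
  b_3=2 ≤ 3
  b_4=3 ≤ 4
  b_5=3 ≤ 5
  b_6=4 ≤ 6
  b_7=5 ≤ 7
  b_8=6 ≤ 8
All bounds hold ⇒ YES

YES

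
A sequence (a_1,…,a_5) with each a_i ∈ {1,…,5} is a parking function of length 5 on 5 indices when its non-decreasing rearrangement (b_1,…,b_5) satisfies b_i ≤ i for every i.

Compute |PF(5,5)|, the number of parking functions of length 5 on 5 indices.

Count = (5+1−5)·(5+1)^{5−1} = 1×1296 = 1296
One tuple (1,4,1,2,4) → sorted (1,1,2,4,4): b_i ≤ i ∀i, a PF.

1296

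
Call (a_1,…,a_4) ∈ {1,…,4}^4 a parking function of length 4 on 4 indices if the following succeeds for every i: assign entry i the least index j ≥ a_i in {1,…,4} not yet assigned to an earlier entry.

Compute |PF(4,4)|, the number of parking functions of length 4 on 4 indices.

#PF = (4−4+1)·(4+1)^(4−1) = 1×125 = 125 (Konheim–Weiss)
Example (1,3,1,2) → sorted (1,1,2,3): b_i ≤ i ∀i, a PF.

125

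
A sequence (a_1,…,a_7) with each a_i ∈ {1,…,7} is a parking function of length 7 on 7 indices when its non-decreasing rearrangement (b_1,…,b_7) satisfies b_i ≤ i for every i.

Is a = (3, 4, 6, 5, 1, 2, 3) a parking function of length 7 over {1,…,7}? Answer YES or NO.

Sorted: b = (1, 2, 3, 3, 4, 5, 6).
  b_1=1 ≤ 1
  b_2=2 ≤ 2
  b_3=3 ≤ 3
  b_4=3 ≤ 4
  b_5=4 ≤ 5
  b_6=5 ≤ 6
  b_7=6 ≤ 7
All bounds hold ⇒ YES

YES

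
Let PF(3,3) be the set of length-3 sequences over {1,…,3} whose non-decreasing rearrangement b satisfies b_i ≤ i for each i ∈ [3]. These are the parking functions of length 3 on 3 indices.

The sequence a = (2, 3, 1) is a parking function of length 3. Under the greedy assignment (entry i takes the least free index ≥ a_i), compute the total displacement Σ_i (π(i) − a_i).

0

Σπ = 3·4/2 = 6 (π permutes [3]); Σa = 2+3+1 = 6; disp = 6−6 = 0.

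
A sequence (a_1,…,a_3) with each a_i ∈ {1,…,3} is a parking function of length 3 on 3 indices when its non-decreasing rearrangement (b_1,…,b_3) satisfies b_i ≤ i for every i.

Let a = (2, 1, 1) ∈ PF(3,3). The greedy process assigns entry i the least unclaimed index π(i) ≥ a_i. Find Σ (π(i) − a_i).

Σπ(i) = 1+…+3 = 6; Σa = 2+1+1 = 4; disp = 6−4 = 2.

2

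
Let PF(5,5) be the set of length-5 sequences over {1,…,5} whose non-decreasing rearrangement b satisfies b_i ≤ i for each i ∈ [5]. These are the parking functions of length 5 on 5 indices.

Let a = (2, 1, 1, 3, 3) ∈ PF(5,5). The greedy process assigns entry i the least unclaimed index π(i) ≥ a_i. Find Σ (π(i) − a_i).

Σπ(i) = 1+…+5 = 15; Σa = 2+1+1+3+3 = 10; disp = 15−10 = 5.

5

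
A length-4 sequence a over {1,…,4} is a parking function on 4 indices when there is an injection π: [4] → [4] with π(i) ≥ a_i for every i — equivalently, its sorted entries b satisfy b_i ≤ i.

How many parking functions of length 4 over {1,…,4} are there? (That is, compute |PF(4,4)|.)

#PF = (5−4)·5^(4−1) = 1·125 = 125 (Konheim–Weiss)
One tuple (2,3,1,1) → sorted (1,1,2,3): b_i ≤ i ∀i, a PF.

125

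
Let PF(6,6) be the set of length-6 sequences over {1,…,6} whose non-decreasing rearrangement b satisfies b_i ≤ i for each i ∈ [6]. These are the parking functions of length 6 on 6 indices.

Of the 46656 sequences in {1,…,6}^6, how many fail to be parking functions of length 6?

#PF = (7−6)·7^(6−1) = 1 · 16807 = 16807 [KW]
Check (3,4,6,6,6,4) → sorted (3,4,4,6,6,6): b_1=3>1, not a PF.
So 46656 − 16807 = 29849 fail.

29849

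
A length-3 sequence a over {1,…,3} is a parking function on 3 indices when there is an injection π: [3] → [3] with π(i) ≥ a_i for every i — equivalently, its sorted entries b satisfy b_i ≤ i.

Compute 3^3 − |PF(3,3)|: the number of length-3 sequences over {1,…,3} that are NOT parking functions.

|PF(3,3)| = (4−3)·4^(3−1) = 1 · 16 = 16
E.g. (3,3,3) → sorted (3,3,3): b_1=3>1, not a PF.
3^3 − 16 = 27 − 16 = 11

11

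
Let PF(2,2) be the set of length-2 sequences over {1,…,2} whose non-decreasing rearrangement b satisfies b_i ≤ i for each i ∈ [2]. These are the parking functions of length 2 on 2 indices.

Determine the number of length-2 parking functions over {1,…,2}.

3

|PF| = (3−2)·3^(2−1) = 1·3 = 3
Example (1,1) → sorted (1,1): b_i ≤ i ∀i, a PF.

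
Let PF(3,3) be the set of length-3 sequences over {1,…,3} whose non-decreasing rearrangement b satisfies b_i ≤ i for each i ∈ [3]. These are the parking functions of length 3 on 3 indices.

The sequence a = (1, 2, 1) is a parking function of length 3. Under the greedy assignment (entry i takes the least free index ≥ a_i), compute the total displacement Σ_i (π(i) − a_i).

2

Σπ = 3·4/2 = 6 (π permutes [3]); Σa = 1+2+1 = 4; disp = 6−4 = 2.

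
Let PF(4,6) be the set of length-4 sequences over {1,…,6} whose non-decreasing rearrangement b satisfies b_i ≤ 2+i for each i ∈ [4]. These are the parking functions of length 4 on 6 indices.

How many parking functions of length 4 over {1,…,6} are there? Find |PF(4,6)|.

|PF| = 3·7^3 = 3×343 = 1029 [KW]
Example (2,3,1,1) → sorted (1,1,2,3): b_i ≤ 2+i ∀i, a PF.

1029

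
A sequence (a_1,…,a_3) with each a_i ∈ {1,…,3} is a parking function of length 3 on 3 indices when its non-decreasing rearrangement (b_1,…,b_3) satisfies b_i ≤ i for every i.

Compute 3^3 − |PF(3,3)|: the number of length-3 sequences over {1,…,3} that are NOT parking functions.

Count = (3+1−3)·(3+1)^{3−1} = 1 · 16 = 16
Example (1,3,3) → sorted (1,3,3): b_2=3>2, not a PF.
So 27 − 16 = 11 fail.

11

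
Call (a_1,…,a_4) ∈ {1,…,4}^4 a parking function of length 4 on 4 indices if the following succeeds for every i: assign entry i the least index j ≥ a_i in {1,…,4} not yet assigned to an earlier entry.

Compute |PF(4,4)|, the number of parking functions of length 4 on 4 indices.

|PF(4,4)| = 1·5^3 = 1·125 = 125 (Konheim–Weiss)
E.g. (3,1,2,3) → sorted (1,2,3,3): b_i ≤ i ∀i, a PF.

125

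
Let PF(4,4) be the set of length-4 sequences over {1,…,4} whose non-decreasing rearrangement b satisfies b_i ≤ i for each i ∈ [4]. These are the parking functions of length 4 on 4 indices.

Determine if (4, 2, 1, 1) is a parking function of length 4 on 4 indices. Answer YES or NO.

Sorted: b = (1, 1, 2, 4).
  b_1=1 ≤ 1
  b_2=1 ≤ 2
  b_3=2 ≤ 3
  b_4=4 ≤ 4
All bounds hold ⇒ YES

YES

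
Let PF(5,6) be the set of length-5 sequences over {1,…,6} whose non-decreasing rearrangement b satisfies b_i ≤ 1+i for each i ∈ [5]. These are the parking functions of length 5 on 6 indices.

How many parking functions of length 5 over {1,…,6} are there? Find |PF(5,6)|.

4802

Count = (6−5+1)·(6+1)^(5−1) = 2·2401 = 4802 (Pollak)
Check (3,5,1,3,1) → sorted (1,1,3,3,5): b_i ≤ 1+i ∀i, a PF.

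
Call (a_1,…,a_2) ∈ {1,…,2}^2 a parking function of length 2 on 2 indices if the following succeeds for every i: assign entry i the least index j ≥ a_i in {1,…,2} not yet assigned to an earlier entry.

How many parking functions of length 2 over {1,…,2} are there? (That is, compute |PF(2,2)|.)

#PF = (2+1−2)·(2+1)^{2−1} = 1 · 3 = 3 (Konheim–Weiss)
One tuple (2,1) → sorted (1,2): b_i ≤ i ∀i, a PF.

3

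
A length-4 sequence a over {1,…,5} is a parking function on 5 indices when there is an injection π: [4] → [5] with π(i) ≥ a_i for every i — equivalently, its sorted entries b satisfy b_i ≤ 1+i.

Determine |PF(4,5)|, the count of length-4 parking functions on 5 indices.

Count = (6−4)·6^(4−1) = 2×216 = 432 (Pollak)
Example (3,1,4,2) → sorted (1,2,3,4): b_i ≤ 1+i ∀i, a PF.

432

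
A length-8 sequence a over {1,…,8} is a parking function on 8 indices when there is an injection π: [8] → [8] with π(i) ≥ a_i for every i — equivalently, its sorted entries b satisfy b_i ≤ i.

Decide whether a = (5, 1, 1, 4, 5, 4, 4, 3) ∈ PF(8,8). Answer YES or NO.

Rearranged: b = (1, 1, 3, 4, 4, 4, 5, 5).
  b_1=1 ≤ 1
  b_2=1 ≤ 2
  b_3=3 ≤ 3
  b_4=4 ≤ 4
  b_5=4 ≤ 5
  b_6=4 ≤ 6
  b_7=5 ≤ 7
  b_8=5 ≤ 8
All bounds hold ⇒ YES

YES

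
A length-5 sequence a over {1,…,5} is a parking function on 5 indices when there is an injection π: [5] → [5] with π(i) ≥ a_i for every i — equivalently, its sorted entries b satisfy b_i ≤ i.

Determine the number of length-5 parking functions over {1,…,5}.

1296

#PF = 1·6^4 = 1×1296 = 1296
E.g. (1,5,1,3,1) → sorted (1,1,1,3,5): b_i ≤ i ∀i, a PF.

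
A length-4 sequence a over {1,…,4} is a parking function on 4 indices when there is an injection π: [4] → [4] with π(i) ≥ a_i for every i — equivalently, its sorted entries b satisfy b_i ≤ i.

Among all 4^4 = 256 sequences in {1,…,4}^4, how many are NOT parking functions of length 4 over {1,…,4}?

|PF(4,4)| = (4−4+1)·(4+1)^(4−1) = 1·125 = 125 [KW]
Example (1,4,3,4) → sorted (1,3,4,4): b_2=3>2, not a PF.
Total 256; non-PF = 256−125 = 131

131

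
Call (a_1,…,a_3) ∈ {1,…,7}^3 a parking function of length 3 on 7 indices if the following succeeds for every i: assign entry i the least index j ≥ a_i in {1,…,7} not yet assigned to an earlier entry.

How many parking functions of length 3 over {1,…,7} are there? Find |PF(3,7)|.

320

|PF(3,7)| = (7−3+1)·(7+1)^(3−1) = 5·64 = 320 [KW]
Check (5,3,6) → sorted (3,5,6): b_i ≤ 4+i ∀i, a PF.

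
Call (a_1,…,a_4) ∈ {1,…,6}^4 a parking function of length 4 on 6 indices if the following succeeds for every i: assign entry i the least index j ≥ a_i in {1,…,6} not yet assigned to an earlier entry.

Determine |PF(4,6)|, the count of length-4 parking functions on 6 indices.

1029

|PF(4,6)| = (6+1−4)·(6+1)^{4−1} = 3×343 = 1029 (Pollak)
Check (4,3,4,4) → sorted (3,4,4,4): b_i ≤ 2+i ∀i, a PF.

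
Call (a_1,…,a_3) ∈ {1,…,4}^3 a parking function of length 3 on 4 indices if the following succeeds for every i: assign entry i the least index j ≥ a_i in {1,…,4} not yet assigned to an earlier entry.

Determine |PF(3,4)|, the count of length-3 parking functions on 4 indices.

50

#PF = (4−3+1)·(4+1)^(3−1) = 2×25 = 50 [KW]
Check (4,1,3) → sorted (1,3,4): b_i ≤ 1+i ∀i, a PF.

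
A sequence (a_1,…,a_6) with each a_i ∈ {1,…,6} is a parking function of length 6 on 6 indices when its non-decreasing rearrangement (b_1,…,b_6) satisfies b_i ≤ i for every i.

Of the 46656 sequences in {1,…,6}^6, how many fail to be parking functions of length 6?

29849

|PF| = (7−6)·7^(6−1) = 1×16807 = 16807 [KW]
E.g. (6,4,5,6,4,6) → sorted (4,4,5,6,6,6): b_1=4>1, not a PF.
6^6 − 16807 = 46656 − 16807 = 29849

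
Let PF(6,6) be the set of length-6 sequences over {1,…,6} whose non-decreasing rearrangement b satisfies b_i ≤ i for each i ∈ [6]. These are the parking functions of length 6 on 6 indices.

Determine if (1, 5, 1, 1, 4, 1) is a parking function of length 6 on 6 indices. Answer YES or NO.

YES

Order a: b = (1, 1, 1, 1, 4, 5).
  b_1=1 ≤ 1
  b_2=1 ≤ 2
  b_3=1 ≤ 3
  b_4=1 ≤ 4
  b_5=4 ≤ 5
  b_6=5 ≤ 6
All bounds hold ⇒ YES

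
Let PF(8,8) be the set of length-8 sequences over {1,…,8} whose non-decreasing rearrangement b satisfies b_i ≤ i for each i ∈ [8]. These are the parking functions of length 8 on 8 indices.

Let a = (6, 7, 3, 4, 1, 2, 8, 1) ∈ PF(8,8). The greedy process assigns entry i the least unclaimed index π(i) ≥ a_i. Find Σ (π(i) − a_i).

Σπ = 8·9/2 = 36 (π permutes [8]); Σa = 6+7+3+4+1+2+8+1 = 32; disp = 36−32 = 4.

4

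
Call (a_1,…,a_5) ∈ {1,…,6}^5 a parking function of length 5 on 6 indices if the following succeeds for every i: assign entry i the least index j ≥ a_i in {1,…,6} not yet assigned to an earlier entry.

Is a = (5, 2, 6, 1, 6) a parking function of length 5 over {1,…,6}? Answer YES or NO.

NO

Order a: b = (1, 2, 5, 6, 6).
  b_1=1 ≤ 2
  b_2=2 ≤ 3
  b_3=5 > 4
  fails at i=3 ⇒ NO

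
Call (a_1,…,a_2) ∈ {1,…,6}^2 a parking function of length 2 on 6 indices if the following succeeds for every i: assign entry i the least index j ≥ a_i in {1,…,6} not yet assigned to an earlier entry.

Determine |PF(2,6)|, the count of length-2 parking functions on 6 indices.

35

|PF(2,6)| = (7−2)·7^(2−1) = 5×7 = 35 (Konheim–Weiss)
Check (2,6) → sorted (2,6): b_i ≤ 4+i ∀i, a PF.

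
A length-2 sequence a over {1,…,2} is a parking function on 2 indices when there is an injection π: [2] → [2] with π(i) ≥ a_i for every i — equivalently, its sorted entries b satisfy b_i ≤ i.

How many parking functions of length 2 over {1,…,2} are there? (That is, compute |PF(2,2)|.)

3

Count = (2+1−2)·(2+1)^{2−1} = 1·3 = 3
Check (1,2) → sorted (1,2): b_i ≤ i ∀i, a PF.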